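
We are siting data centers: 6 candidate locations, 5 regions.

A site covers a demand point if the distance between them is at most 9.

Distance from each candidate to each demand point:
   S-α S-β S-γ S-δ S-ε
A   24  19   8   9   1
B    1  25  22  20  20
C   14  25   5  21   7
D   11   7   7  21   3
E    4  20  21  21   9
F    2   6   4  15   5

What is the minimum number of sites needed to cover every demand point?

Coverage sets (demand points within 9 of each site):
  A: {S-γ, S-δ, S-ε}
  B: {S-α}
  C: {S-γ, S-ε}
  D: {S-β, S-γ, S-ε}
  E: {S-α, S-ε}
  F: {S-α, S-β, S-γ, S-ε}
No single site covers all 5 demand points.
But {A, F} covers everything, so the minimum is 2.

2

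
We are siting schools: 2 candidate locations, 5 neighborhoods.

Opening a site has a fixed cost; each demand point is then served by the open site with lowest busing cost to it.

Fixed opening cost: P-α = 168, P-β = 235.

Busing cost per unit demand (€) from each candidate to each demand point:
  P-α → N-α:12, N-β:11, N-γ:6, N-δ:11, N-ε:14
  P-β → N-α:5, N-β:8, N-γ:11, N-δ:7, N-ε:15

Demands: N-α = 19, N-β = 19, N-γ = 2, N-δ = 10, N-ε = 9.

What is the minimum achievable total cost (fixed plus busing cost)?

709

Open {P-β}: assign each demand point to its cheapest open site.
  N-α→P-β 19×5=95, N-β→P-β 19×8=152, N-γ→P-β 2×11=22, N-δ→P-β 10×7=70, N-ε→P-β 9×15=135
  busing cost 474, fixed 235 → total 709.
Compare {P-α}: busing cost 685 + fixed 168 = 853.
Compare {P-α, P-β}: busing cost 455 + fixed 403 = 858.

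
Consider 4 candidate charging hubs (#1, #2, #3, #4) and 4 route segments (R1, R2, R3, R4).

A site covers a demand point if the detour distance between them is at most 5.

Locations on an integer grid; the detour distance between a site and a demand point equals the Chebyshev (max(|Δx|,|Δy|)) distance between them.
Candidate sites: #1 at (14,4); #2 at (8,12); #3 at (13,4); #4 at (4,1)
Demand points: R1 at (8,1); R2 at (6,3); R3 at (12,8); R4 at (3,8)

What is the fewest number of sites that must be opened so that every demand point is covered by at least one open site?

Coverage sets (demand points within 5 of each site):
  #1: {R3}
  #2: {R3, R4}
  #3: {R1, R3}
  #4: {R1, R2}
No single site covers all 4 demand points.
But {#2, #4} covers everything, so the minimum is 2.

2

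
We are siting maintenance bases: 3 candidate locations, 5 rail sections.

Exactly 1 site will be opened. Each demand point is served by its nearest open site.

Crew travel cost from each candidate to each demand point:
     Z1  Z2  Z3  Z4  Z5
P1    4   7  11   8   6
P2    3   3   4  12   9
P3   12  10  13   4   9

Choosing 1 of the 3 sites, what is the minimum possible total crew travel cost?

31

Open {P2}.
  Z1→P2 3, Z2→P2 3, Z3→P2 4, Z4→P2 12, Z5→P2 9  ⇒ total 31.
Compare {P1}: total 36.
Compare {P3}: total 48.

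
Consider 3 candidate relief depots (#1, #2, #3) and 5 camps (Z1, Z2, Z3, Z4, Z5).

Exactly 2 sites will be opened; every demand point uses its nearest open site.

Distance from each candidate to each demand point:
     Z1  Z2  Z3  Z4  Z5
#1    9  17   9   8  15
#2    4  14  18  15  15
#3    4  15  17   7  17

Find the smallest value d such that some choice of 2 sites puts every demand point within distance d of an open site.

15

Open {#1, #2}.
  Farthest demand point is Z5 at distance 15 (to #1); all others are ≤ 15.
With {#1, #3} the worst case is 15.
With {#2, #3} the worst case is 17.
No size-2 selection achieves below 15.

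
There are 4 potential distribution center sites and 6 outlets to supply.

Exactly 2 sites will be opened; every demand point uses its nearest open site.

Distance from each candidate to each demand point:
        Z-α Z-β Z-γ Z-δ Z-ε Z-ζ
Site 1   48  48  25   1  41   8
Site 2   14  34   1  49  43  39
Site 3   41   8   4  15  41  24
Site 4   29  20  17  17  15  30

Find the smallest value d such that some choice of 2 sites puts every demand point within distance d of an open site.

Open {Site 1, Site 4}.
  Farthest demand point is Z-α at distance 29 (to Site 4); all others are ≤ 29.
With {Site 3, Site 4} the worst case is 29.
With {Site 2, Site 4} the worst case is 30.
No size-2 selection achieves below 29.

29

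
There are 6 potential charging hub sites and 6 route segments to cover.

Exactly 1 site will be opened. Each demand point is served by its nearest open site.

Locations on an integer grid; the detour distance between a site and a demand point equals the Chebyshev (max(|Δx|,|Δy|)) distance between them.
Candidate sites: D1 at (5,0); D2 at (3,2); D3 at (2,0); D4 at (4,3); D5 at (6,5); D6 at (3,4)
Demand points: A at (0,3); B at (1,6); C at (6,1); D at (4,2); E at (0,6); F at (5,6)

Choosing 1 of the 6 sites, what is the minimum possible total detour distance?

15

Open {D6}.
  A→D6 3, B→D6 2, C→D6 3, D→D6 2, E→D6 3, F→D6 2  ⇒ total 15.
Compare {D4}: total 17.
Compare {D2}: total 19.
No size-1 selection does better; minimum is 15.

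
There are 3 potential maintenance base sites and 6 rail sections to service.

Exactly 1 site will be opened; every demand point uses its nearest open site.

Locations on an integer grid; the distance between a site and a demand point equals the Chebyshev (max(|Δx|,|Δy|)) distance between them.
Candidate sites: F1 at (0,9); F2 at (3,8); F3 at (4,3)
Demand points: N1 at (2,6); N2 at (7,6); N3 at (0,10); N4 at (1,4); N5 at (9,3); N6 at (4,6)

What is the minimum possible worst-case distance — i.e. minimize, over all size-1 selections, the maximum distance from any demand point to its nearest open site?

Open {F2}.
  Farthest demand point is N5 at distance 6 (to F2); all others are ≤ 6.
With {F3} the worst case is 7.
With {F1} the worst case is 9.
No size-1 selection achieves below 6.

6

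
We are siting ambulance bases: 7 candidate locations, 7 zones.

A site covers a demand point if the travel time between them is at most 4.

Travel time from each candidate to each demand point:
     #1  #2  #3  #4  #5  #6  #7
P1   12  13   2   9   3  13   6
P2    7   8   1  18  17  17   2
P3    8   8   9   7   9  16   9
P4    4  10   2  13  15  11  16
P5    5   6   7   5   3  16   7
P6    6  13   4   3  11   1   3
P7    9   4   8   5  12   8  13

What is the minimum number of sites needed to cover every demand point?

Coverage sets (demand points within 4 of each site):
  P1: {#3, #5}
  P2: {#3, #7}
  P3: {}
  P4: {#1, #3}
  P5: {#5}
  P6: {#3, #4, #6, #7}
  P7: {#2}
No 3 sites suffice: every size-3 union leaves at least one demand point uncovered.
But {P1, P4, P6, P7} covers everything, so the minimum is 4.

4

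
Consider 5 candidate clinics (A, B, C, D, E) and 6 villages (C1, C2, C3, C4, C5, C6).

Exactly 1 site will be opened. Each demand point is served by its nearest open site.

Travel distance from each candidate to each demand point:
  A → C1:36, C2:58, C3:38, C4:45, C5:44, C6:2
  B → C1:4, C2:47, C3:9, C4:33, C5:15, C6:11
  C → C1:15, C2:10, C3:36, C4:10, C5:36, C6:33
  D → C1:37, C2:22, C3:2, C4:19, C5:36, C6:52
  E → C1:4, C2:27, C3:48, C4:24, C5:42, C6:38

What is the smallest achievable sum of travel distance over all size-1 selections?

119

Open {B}.
  C1→B 4, C2→B 47, C3→B 9, C4→B 33, C5→B 15, C6→B 11  ⇒ total 119.
Compare {C}: total 140.
Compare {D}: total 168.
No size-1 selection does better; minimum is 119.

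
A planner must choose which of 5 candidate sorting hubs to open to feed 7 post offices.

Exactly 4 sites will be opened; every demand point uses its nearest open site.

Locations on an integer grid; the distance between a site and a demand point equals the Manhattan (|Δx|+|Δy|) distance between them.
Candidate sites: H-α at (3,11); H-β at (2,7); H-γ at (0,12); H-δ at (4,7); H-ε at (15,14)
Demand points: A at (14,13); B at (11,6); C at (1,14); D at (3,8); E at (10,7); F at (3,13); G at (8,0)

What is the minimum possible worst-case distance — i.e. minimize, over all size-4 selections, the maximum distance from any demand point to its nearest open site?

Open {H-α, H-β, H-δ, H-ε}.
  Farthest demand point is G at distance 11 (to H-δ); all others are ≤ 11.
With {H-α, H-γ, H-δ, H-ε} the worst case is 11.
With {H-β, H-γ, H-δ, H-ε} the worst case is 11.
No size-4 selection achieves below 11.

11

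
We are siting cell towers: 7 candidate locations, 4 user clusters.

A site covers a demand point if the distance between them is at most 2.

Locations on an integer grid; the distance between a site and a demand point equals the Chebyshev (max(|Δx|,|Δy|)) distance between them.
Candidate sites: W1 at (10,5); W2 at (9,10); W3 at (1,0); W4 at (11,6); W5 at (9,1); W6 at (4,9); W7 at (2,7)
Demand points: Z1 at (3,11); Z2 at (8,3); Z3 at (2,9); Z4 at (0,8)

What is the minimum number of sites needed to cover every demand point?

Coverage sets (demand points within 2 of each site):
  W1: {Z2}
  W2: {}
  W3: {}
  W4: {}
  W5: {Z2}
  W6: {Z1, Z3}
  W7: {Z3, Z4}
No 2 sites suffice: every size-2 union leaves at least one demand point uncovered.
But {W1, W6, W7} covers everything, so the minimum is 3.

3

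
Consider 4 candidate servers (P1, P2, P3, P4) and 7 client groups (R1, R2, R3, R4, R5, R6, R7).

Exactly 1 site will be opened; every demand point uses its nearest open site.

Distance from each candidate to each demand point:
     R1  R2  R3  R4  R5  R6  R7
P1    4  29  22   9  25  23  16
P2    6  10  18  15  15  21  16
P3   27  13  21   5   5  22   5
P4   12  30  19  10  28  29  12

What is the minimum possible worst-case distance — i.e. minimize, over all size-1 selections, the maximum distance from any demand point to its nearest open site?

21

Open {P2}.
  Farthest demand point is R6 at distance 21 (to P2); all others are ≤ 21.
With {P3} the worst case is 27.
With {P1} the worst case is 29.
No size-1 selection achieves below 21.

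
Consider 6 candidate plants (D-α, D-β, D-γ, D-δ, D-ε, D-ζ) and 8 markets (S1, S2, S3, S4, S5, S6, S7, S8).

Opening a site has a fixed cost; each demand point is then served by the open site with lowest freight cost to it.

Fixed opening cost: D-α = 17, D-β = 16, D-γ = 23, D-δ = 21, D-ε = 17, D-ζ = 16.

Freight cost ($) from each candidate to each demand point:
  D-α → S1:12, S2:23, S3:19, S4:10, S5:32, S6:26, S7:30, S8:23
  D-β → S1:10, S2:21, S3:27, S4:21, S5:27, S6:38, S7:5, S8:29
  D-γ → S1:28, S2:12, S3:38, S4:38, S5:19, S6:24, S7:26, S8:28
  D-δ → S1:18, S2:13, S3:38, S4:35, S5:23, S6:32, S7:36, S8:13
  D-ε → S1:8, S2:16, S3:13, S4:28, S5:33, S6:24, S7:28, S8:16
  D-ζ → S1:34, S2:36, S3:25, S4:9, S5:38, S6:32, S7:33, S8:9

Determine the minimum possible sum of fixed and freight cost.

160

Open {D-β, D-ε, D-ζ}: assign each demand point to its cheapest open site.
  S1→D-ε 8, S2→D-ε 16, S3→D-ε 13, S4→D-ζ 9, S5→D-β 27, S6→D-ε 24, S7→D-β 5, S8→D-ζ 9
  freight cost 111, fixed 49 → total 160.
Compare {D-β, D-ε}: freight cost 130 + fixed 33 = 163.
Compare {D-β, D-γ, D-ζ}: freight cost 113 + fixed 55 = 168.
Compare {D-α, D-β, D-ε}: freight cost 119 + fixed 50 = 169.
All other subsets cost ≥ 163. Minimum total cost: 160.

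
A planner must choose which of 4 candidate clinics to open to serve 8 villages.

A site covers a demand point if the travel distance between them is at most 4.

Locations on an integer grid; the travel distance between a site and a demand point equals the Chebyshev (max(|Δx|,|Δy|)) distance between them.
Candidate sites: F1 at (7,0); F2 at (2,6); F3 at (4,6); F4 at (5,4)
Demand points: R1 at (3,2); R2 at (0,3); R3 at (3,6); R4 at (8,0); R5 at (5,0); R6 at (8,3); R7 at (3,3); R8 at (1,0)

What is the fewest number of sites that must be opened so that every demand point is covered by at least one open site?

2

Coverage sets (demand points within 4 of each site):
  F1: {R1, R4, R5, R6, R7}
  F2: {R1, R2, R3, R7}
  F3: {R1, R2, R3, R6, R7}
  F4: {R1, R3, R4, R5, R6, R7, R8}
No single site covers all 8 demand points.
But {F2, F4} covers everything, so the minimum is 2.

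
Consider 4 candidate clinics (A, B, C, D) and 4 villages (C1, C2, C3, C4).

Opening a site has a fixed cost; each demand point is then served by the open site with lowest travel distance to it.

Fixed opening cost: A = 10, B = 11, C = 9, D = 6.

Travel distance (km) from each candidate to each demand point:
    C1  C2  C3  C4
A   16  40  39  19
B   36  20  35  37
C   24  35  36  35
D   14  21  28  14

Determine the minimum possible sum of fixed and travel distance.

83

Open {D}: assign each demand point to its cheapest open site.
  C1→D 14, C2→D 21, C3→D 28, C4→D 14
  travel distance 77, fixed 6 → total 83.
Compare {C, D}: travel distance 77 + fixed 15 = 92.
Compare {A, D}: travel distance 77 + fixed 16 = 93.
Compare {B, D}: travel distance 76 + fixed 17 = 93.
All other subsets cost ≥ 92. Minimum total cost: 83.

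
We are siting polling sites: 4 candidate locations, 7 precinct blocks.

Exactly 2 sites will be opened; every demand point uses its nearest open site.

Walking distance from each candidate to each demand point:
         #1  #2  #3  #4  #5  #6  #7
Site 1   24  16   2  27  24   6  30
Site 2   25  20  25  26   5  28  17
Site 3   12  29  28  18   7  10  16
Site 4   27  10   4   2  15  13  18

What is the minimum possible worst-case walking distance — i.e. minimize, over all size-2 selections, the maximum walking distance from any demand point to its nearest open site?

16

Open {Site 3, Site 4}.
  Farthest demand point is #7 at walking distance 16 (to Site 3); all others are ≤ 16.
With {Site 1, Site 3} the worst case is 18.
With {Site 1, Site 4} the worst case is 24.
No size-2 selection achieves below 16.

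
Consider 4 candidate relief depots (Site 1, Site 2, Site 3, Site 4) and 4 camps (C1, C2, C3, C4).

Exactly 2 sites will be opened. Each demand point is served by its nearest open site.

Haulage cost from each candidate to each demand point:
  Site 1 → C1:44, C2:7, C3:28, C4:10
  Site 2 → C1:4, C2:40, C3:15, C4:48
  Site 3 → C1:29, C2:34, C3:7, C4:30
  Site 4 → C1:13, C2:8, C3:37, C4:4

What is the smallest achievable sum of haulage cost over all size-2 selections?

Open {Site 2, Site 4}.
  C1→Site 2 4, C2→Site 4 8, C3→Site 2 15, C4→Site 4 4  ⇒ total 31.
Compare {Site 3, Site 4}: total 32.
Compare {Site 1, Site 2}: total 36.
No size-2 selection does better; minimum is 31.

31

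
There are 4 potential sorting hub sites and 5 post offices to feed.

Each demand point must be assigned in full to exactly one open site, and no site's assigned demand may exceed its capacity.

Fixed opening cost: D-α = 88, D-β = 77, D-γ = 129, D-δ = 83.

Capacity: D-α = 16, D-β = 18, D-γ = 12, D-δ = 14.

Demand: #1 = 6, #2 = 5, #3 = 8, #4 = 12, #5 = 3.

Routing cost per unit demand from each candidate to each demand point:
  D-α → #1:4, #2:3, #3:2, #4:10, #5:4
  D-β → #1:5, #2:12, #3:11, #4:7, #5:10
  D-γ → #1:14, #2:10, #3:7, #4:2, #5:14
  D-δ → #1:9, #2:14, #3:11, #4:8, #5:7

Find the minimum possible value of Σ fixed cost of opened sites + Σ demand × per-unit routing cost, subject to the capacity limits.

Open {D-α, D-β}; cheapest assignment that respects the capacities:
  D-α (cap 16, load 16): #2, #3, #5 — cost 5×3 + 8×2 + 3×4 = 43
  D-β (cap 18, load 18): #1, #4 — cost 6×5 + 12×7 = 114
  Shipping 157, fixed 165 → total 322.
  Any other capacity-feasible assignment to {D-α, D-β} ships for at least 157.
Compare {D-α, D-β, D-γ}: its best feasible assignment gives total 391.
Compare {D-α, D-β, D-δ}: its best feasible assignment gives total 405.
Every other set of open sites that can feasibly serve all demand totals ≥ 391 even under its best assignment. Minimum: 322.

322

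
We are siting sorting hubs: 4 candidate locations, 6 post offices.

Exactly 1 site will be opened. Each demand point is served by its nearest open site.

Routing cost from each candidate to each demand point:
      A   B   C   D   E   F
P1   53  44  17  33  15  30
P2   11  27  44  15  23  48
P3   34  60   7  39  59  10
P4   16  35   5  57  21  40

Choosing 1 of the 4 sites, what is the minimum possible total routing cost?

168

Open {P2}.
  A→P2 11, B→P2 27, C→P2 44, D→P2 15, E→P2 23, F→P2 48  ⇒ total 168.
Compare {P4}: total 174.
Compare {P1}: total 192.
No size-1 selection does better; minimum is 168.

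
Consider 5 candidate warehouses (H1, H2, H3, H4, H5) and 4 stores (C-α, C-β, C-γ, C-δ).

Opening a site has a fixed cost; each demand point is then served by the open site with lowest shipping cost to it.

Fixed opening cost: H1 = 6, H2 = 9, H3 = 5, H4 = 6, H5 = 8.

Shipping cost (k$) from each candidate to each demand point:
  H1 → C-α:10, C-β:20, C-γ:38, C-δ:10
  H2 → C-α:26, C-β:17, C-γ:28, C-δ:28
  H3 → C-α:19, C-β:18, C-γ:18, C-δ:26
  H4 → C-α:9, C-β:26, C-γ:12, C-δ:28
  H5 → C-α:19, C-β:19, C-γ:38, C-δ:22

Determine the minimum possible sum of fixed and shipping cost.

Open {H1, H4}: assign each demand point to its cheapest open site.
  C-α→H4 9, C-β→H1 20, C-γ→H4 12, C-δ→H1 10
  shipping cost 51, fixed 12 → total 63.
Compare {H1, H3, H4}: shipping cost 49 + fixed 17 = 66.
Compare {H1, H3}: shipping cost 56 + fixed 11 = 67.
Compare {H1, H2, H4}: shipping cost 48 + fixed 21 = 69.
All other subsets cost ≥ 66. Minimum total cost: 63.

63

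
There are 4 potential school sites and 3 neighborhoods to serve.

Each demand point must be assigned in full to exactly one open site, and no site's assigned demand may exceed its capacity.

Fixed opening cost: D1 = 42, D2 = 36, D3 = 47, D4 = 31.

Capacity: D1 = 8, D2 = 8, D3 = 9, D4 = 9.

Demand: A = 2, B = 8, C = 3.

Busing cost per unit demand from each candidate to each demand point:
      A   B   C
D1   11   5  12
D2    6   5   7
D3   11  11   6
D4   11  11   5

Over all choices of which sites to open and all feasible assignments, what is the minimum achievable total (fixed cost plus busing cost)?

144

Open {D2, D4}; cheapest assignment that respects the capacities:
  D2 (cap 8, load 8): B — cost 8×5 = 40
  D4 (cap 9, load 5): A, C — cost 2×11 + 3×5 = 37
  Shipping 77, fixed 67 → total 144.
  Any other capacity-feasible assignment to {D2, D4} ships for at least 77.
Compare {D1, D4}: its best feasible assignment gives total 150.
Compare {D1, D2}: its best feasible assignment gives total 151.
Every other set of open sites that can feasibly serve all demand totals ≥ 150 even under its best assignment. Minimum: 144.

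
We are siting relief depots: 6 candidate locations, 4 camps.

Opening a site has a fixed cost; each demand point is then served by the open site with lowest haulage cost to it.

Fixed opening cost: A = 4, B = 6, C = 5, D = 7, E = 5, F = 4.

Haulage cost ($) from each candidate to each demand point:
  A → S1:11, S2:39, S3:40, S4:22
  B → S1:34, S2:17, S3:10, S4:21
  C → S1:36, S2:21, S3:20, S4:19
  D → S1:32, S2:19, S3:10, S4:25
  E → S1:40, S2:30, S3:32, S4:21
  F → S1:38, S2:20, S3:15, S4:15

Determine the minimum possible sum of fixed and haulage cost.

67

Open {A, B, F}: assign each demand point to its cheapest open site.
  S1→A 11, S2→B 17, S3→B 10, S4→F 15
  haulage cost 53, fixed 14 → total 67.
Compare {A, B}: haulage cost 59 + fixed 10 = 69.
Compare {A, F}: haulage cost 61 + fixed 8 = 69.
Compare {A, D, F}: haulage cost 55 + fixed 15 = 70.
All other subsets cost ≥ 69. Minimum total cost: 67.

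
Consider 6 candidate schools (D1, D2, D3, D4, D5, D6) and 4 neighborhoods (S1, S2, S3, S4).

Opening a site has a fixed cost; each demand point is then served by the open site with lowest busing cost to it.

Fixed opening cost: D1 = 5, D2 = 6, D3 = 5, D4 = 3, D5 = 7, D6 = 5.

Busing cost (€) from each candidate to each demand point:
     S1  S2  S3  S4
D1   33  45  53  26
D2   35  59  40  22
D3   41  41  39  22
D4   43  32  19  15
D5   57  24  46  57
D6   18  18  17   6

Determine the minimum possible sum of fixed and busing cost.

Open {D6}: assign each demand point to its cheapest open site.
  S1→D6 18, S2→D6 18, S3→D6 17, S4→D6 6
  busing cost 59, fixed 5 → total 64.
Compare {D4, D6}: busing cost 59 + fixed 8 = 67.
Compare {D1, D6}: busing cost 59 + fixed 10 = 69.
Compare {D3, D6}: busing cost 59 + fixed 10 = 69.
All other subsets cost ≥ 67. Minimum total cost: 64.

64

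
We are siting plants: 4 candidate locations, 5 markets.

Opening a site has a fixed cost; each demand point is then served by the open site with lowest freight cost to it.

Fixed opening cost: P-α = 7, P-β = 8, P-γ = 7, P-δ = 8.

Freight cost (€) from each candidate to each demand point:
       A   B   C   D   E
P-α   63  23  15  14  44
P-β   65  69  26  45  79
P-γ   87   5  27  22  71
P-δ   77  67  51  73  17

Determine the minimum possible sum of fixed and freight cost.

136

Open {P-α, P-γ, P-δ}: assign each demand point to its cheapest open site.
  A→P-α 63, B→P-γ 5, C→P-α 15, D→P-α 14, E→P-δ 17
  freight cost 114, fixed 22 → total 136.
Compare {P-α, P-β, P-γ, P-δ}: freight cost 114 + fixed 30 = 144.
Compare {P-α, P-δ}: freight cost 132 + fixed 15 = 147.
Compare {P-α, P-γ}: freight cost 141 + fixed 14 = 155.
All other subsets cost ≥ 144. Minimum total cost: 136.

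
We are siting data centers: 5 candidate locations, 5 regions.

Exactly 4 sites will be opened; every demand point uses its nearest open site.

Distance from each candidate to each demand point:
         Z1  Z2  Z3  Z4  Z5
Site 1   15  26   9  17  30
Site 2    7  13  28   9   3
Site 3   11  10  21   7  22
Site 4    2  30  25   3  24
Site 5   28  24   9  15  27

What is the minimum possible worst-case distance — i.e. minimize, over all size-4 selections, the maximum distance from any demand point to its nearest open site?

10

Open {Site 1, Site 2, Site 3, Site 4}.
  Farthest demand point is Z2 at distance 10 (to Site 3); all others are ≤ 10.
With {Site 1, Site 2, Site 3, Site 5} the worst case is 10.
With {Site 2, Site 3, Site 4, Site 5} the worst case is 10.
No size-4 selection achieves below 10.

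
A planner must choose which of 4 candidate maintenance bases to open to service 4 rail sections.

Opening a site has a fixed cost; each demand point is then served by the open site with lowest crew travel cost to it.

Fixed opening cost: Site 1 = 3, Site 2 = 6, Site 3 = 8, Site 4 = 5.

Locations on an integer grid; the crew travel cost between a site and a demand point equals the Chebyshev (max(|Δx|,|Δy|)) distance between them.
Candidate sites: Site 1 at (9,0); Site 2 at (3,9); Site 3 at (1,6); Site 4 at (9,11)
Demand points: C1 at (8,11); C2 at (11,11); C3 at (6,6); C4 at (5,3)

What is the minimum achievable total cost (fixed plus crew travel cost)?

20

Open {Site 1, Site 4}: assign each demand point to its cheapest open site.
  C1→Site 4 1, C2→Site 4 2, C3→Site 4 5, C4→Site 1 4
  crew travel cost 12, fixed 8 → total 20.
Compare {Site 4}: crew travel cost 16 + fixed 5 = 21.
Compare {Site 2, Site 4}: crew travel cost 12 + fixed 11 = 23.
Compare {Site 1, Site 2, Site 4}: crew travel cost 10 + fixed 14 = 24.
All other subsets cost ≥ 21. Minimum total cost: 20.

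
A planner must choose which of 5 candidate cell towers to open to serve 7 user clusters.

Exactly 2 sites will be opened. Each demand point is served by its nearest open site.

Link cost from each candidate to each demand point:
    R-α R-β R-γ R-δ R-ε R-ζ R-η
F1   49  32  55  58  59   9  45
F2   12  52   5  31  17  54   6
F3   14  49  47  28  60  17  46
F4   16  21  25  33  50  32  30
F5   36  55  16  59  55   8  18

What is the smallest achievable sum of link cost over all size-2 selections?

Open {F1, F2}.
  R-α→F2 12, R-β→F1 32, R-γ→F2 5, R-δ→F2 31, R-ε→F2 17, R-ζ→F1 9, R-η→F2 6  ⇒ total 112.
Compare {F2, F4}: total 124.
Compare {F2, F5}: total 131.
No size-2 selection does better; minimum is 112.

112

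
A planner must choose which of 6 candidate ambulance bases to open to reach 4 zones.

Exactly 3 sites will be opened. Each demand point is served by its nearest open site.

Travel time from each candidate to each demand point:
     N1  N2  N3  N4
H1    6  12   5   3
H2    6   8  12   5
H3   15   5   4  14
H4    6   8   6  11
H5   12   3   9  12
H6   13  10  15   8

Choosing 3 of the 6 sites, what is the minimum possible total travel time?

Open {H1, H3, H5}.
  N1→H1 6, N2→H5 3, N3→H3 4, N4→H1 3  ⇒ total 16.
Compare {H1, H2, H5}: total 17.
Compare {H1, H4, H5}: total 17.
No size-3 selection does better; minimum is 16.

16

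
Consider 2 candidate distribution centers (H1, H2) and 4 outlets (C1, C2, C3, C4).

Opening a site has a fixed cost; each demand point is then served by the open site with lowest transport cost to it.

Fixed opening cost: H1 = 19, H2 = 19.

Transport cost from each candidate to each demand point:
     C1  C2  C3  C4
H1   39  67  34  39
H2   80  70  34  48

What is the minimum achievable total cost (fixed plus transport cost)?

Open {H1}: assign each demand point to its cheapest open site.
  C1→H1 39, C2→H1 67, C3→H1 34, C4→H1 39
  transport cost 179, fixed 19 → total 198.
Compare {H1, H2}: transport cost 179 + fixed 38 = 217.
Compare {H2}: transport cost 232 + fixed 19 = 251.

198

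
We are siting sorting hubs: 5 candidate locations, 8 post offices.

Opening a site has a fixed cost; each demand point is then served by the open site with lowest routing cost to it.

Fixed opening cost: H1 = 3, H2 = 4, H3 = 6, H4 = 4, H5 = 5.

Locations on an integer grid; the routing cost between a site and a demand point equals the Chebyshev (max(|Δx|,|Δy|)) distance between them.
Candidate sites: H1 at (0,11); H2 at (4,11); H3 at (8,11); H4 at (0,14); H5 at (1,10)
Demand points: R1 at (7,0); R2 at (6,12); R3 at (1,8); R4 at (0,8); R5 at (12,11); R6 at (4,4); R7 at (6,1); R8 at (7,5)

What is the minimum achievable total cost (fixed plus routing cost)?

52

Open {H3, H5}: assign each demand point to its cheapest open site.
  R1→H5 10, R2→H3 2, R3→H5 2, R4→H5 2, R5→H3 4, R6→H5 6, R7→H5 9, R8→H3 6
  routing cost 41, fixed 11 → total 52.
Compare {H2, H5}: routing cost 45 + fixed 9 = 54.
Compare {H2}: routing cost 51 + fixed 4 = 55.
Compare {H1, H3}: routing cost 46 + fixed 9 = 55.
All other subsets cost ≥ 54. Minimum total cost: 52.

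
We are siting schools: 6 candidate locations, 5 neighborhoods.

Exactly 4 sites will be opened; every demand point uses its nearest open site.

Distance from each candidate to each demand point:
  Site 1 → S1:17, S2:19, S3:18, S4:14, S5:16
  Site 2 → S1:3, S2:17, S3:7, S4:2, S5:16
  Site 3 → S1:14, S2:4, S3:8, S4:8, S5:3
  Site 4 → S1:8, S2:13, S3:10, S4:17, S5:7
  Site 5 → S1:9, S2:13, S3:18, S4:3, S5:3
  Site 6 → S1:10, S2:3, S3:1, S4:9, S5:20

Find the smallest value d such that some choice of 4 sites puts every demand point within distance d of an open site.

Open {Site 1, Site 2, Site 3, Site 6}.
  Farthest demand point is S1 at distance 3 (to Site 2); all others are ≤ 3.
With {Site 1, Site 2, Site 5, Site 6} the worst case is 3.
With {Site 2, Site 3, Site 4, Site 6} the worst case is 3.
No size-4 selection achieves below 3.

3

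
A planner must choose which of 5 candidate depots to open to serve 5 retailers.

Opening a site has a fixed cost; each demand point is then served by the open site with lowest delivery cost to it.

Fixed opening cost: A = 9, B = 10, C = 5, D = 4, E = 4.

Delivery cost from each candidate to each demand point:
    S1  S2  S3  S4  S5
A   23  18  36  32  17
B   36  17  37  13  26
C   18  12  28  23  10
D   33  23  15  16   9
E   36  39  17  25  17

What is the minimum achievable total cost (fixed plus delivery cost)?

79

Open {C, D}: assign each demand point to its cheapest open site.
  S1→C 18, S2→C 12, S3→D 15, S4→D 16, S5→D 9
  delivery cost 70, fixed 9 → total 79.
Compare {C, D, E}: delivery cost 70 + fixed 13 = 83.
Compare {B, C, D}: delivery cost 67 + fixed 19 = 86.
Compare {A, C, D}: delivery cost 70 + fixed 18 = 88.
All other subsets cost ≥ 83. Minimum total cost: 79.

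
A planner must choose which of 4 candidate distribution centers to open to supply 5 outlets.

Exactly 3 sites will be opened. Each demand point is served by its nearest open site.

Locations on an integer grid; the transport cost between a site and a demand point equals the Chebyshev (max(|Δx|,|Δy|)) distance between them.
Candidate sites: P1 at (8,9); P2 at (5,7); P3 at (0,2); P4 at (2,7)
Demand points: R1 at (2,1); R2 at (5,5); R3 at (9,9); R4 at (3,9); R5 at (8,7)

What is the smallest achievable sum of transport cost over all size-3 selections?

9

Open {P1, P2, P3}.
  R1→P3 2, R2→P2 2, R3→P1 1, R4→P2 2, R5→P1 2  ⇒ total 9.
Compare {P1, P3, P4}: total 10.
Compare {P1, P2, P4}: total 13.
No size-3 selection does better; minimum is 9.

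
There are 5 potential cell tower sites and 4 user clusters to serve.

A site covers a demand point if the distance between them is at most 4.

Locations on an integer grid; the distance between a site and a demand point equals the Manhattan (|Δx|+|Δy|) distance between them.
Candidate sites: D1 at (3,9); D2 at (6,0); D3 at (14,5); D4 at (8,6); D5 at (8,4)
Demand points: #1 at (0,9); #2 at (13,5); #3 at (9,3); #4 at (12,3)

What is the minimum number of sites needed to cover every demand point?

Coverage sets (demand points within 4 of each site):
  D1: {#1}
  D2: {}
  D3: {#2, #4}
  D4: {#3}
  D5: {#3}
No 2 sites suffice: every size-2 union leaves at least one demand point uncovered.
But {D1, D3, D4} covers everything, so the minimum is 3.

3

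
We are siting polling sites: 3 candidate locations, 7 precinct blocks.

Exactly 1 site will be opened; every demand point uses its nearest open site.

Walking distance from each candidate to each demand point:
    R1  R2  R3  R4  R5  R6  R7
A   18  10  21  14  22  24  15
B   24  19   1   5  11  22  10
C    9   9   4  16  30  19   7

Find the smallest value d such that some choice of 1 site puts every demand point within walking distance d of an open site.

Open {A}.
  Farthest demand point is R6 at walking distance 24 (to A); all others are ≤ 24.
With {B} the worst case is 24.
With {C} the worst case is 30.
No size-1 selection achieves below 24.

24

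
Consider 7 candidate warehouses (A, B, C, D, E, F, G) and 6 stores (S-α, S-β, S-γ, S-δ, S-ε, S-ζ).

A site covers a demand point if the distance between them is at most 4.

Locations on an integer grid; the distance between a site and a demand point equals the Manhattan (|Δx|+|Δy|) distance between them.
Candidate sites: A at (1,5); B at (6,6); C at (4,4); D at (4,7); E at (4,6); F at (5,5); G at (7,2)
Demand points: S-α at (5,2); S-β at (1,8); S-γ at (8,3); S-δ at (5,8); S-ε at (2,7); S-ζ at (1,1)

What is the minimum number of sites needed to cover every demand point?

Coverage sets (demand points within 4 of each site):
  A: {S-β, S-ε, S-ζ}
  B: {S-δ}
  C: {S-α}
  D: {S-β, S-δ, S-ε}
  E: {S-δ, S-ε}
  F: {S-α, S-δ}
  G: {S-α, S-γ}
No 2 sites suffice: every size-2 union leaves at least one demand point uncovered.
But {A, B, G} covers everything, so the minimum is 3.

3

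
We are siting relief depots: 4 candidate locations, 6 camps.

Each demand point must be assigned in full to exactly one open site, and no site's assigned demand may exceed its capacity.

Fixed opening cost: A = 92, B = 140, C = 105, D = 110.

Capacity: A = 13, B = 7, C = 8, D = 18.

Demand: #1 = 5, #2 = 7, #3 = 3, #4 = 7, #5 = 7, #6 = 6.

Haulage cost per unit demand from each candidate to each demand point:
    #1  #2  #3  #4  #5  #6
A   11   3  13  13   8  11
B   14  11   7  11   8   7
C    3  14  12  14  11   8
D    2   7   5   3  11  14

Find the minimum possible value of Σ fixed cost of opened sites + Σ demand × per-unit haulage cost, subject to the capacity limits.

517

Open {A, C, D}; cheapest assignment that respects the capacities:
  A (cap 13, load 13): #2, #6 — cost 7×3 + 6×11 = 87
  C (cap 8, load 7): #5 — cost 7×11 = 77
  D (cap 18, load 15): #1, #3, #4 — cost 5×2 + 3×5 + 7×3 = 46
  Shipping 210, fixed 307 → total 517.
  Any other capacity-feasible assignment to {A, C, D} ships for at least 210.
Compare {A, B, D}: its best feasible assignment gives total 531.
Compare {A, B, C, D}: its best feasible assignment gives total 618.
Every other set of open sites that can feasibly serve all demand totals ≥ 531 even under its best assignment. Minimum: 517.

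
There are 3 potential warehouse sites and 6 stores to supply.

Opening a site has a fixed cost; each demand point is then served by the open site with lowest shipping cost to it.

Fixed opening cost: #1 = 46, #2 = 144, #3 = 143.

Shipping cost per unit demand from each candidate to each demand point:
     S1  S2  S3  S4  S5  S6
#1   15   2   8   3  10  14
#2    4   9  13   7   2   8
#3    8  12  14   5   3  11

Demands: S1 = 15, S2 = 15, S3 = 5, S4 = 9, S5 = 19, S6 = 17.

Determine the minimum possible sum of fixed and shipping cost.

Open {#1, #2}: assign each demand point to its cheapest open site.
  S1→#2 15×4=60, S2→#1 15×2=30, S3→#1 5×8=40, S4→#1 9×3=27, S5→#2 19×2=38, S6→#2 17×8=136
  shipping cost 331, fixed 190 → total 521.
Compare {#2}: shipping cost 497 + fixed 144 = 641.
Compare {#1, #3}: shipping cost 461 + fixed 189 = 650.
Compare {#1, #2, #3}: shipping cost 331 + fixed 333 = 664.
All other subsets cost ≥ 641. Minimum total cost: 521.

521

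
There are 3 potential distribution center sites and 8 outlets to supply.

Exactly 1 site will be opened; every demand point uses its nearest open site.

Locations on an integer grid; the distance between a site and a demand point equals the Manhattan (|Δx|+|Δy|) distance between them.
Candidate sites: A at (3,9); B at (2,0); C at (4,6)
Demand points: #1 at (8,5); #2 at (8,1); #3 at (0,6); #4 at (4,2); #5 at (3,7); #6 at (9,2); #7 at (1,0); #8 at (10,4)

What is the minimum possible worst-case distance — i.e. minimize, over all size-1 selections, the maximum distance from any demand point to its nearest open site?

9

Open {C}.
  Farthest demand point is #2 at distance 9 (to C); all others are ≤ 9.
With {B} the worst case is 12.
With {A} the worst case is 13.
No size-1 selection achieves below 9.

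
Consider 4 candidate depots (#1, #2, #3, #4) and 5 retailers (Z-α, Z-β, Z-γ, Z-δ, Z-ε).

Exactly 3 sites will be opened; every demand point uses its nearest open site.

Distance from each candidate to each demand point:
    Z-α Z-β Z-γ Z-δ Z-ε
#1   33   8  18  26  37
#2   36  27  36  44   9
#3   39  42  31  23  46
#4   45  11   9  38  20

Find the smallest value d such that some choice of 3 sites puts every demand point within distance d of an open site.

Open {#1, #2, #3}.
  Farthest demand point is Z-α at distance 33 (to #1); all others are ≤ 33.
With {#1, #2, #4} the worst case is 33.
With {#1, #3, #4} the worst case is 33.
No size-3 selection achieves below 33.

33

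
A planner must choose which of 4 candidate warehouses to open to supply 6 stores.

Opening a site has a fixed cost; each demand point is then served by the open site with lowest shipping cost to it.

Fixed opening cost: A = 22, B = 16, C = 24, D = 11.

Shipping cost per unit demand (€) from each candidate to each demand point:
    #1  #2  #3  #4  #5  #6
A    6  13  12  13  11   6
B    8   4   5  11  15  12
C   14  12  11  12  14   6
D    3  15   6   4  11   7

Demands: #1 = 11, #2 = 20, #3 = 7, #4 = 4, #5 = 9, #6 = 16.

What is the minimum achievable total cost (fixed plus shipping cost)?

402

Open {B, D}: assign each demand point to its cheapest open site.
  #1→D 11×3=33, #2→B 20×4=80, #3→B 7×5=35, #4→D 4×4=16, #5→D 9×11=99, #6→D 16×7=112
  shipping cost 375, fixed 27 → total 402.
Compare {A, B, D}: shipping cost 359 + fixed 49 = 408.
Compare {B, C, D}: shipping cost 359 + fixed 51 = 410.
Compare {A, B, C, D}: shipping cost 359 + fixed 73 = 432.
All other subsets cost ≥ 408. Minimum total cost: 402.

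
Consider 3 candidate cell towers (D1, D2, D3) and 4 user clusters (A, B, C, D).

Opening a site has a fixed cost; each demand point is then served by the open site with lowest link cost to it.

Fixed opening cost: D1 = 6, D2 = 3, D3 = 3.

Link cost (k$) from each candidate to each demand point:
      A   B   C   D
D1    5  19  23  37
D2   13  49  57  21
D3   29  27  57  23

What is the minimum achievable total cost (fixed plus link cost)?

Open {D1, D2}: assign each demand point to its cheapest open site.
  A→D1 5, B→D1 19, C→D1 23, D→D2 21
  link cost 68, fixed 9 → total 77.
Compare {D1, D3}: link cost 70 + fixed 9 = 79.
Compare {D1, D2, D3}: link cost 68 + fixed 12 = 80.
Compare {D1}: link cost 84 + fixed 6 = 90.
All other subsets cost ≥ 79. Minimum total cost: 77.

77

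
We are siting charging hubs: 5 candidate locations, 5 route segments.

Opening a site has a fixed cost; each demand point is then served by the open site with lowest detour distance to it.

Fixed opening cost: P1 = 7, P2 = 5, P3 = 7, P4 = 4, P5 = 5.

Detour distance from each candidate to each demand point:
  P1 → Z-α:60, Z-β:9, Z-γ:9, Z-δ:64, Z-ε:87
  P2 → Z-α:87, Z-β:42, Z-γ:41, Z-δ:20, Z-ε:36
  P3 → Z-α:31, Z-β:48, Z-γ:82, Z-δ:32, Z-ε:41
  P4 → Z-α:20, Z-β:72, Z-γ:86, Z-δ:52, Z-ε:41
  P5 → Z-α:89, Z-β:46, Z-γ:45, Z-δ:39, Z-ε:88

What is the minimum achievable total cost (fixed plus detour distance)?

110

Open {P1, P2, P4}: assign each demand point to its cheapest open site.
  Z-α→P4 20, Z-β→P1 9, Z-γ→P1 9, Z-δ→P2 20, Z-ε→P2 36
  detour distance 94, fixed 16 → total 110.
Compare {P1, P2, P4, P5}: detour distance 94 + fixed 21 = 115.
Compare {P1, P2, P3, P4}: detour distance 94 + fixed 23 = 117.
Compare {P1, P2, P3, P4, P5}: detour distance 94 + fixed 28 = 122.
All other subsets cost ≥ 115. Minimum total cost: 110.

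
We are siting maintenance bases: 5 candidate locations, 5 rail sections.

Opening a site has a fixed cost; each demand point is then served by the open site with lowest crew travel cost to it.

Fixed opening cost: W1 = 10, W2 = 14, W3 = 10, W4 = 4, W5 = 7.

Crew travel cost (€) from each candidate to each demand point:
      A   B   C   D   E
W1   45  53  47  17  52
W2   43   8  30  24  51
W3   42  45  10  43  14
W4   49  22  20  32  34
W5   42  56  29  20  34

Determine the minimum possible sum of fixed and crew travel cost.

Open {W2, W3}: assign each demand point to its cheapest open site.
  A→W3 42, B→W2 8, C→W3 10, D→W2 24, E→W3 14
  crew travel cost 98, fixed 24 → total 122.
Compare {W1, W2, W3}: crew travel cost 91 + fixed 34 = 125.
Compare {W2, W3, W5}: crew travel cost 94 + fixed 31 = 125.
Compare {W2, W3, W4}: crew travel cost 98 + fixed 28 = 126.
All other subsets cost ≥ 125. Minimum total cost: 122.

122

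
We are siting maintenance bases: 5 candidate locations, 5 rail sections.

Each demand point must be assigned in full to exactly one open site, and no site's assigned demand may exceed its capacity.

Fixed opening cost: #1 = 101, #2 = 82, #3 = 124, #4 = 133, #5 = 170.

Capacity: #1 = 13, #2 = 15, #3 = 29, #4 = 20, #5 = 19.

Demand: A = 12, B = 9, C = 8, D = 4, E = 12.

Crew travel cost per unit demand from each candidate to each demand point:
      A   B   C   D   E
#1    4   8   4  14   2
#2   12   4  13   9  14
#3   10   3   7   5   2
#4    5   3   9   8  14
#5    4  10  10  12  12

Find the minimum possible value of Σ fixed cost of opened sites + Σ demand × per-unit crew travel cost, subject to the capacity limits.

456

Open {#3, #4}; cheapest assignment that respects the capacities:
  #3 (cap 29, load 29): B, C, E — cost 9×3 + 8×7 + 12×2 = 107
  #4 (cap 20, load 16): A, D — cost 12×5 + 4×8 = 92
  Shipping 199, fixed 257 → total 456.
  Any other capacity-feasible assignment to {#3, #4} ships for at least 199.
Compare {#1, #2, #3}: its best feasible assignment gives total 491.
Compare {#3, #5}: its best feasible assignment gives total 497.
Every other set of open sites that can feasibly serve all demand totals ≥ 491 even under its best assignment. Minimum: 456.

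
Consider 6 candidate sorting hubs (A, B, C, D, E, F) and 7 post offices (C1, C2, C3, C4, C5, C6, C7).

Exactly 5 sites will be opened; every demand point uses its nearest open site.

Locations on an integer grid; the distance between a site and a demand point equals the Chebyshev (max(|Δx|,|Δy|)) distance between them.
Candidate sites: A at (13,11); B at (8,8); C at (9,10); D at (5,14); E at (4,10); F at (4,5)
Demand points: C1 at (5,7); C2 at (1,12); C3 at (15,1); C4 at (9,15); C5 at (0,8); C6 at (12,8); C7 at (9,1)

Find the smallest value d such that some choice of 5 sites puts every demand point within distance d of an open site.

7

Open {A, B, C, D, E}.
  Farthest demand point is C3 at distance 7 (to B); all others are ≤ 7.
With {A, B, C, D, F} the worst case is 7.
With {A, B, C, E, F} the worst case is 7.
No size-5 selection achieves below 7.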